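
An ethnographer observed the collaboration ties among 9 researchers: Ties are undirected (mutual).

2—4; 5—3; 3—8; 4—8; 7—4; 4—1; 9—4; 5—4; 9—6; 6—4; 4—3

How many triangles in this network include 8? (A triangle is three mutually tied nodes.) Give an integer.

1

8's neighbors: 3 and 4.
Neighbor pairs that are themselves tied: 8–3–4. Each forms one triangle with 8, for 1 in total.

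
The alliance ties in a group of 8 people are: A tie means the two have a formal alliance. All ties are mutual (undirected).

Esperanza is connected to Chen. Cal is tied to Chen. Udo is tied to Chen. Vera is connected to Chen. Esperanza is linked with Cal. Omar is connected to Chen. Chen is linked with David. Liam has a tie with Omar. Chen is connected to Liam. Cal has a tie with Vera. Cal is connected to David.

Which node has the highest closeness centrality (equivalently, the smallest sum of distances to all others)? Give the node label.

Farness (sum of distances to all others) for each node — Cal:10, Chen:7, David:12, Esperanza:12, Liam:12, Omar:12, Udo:13, Vera:12.
The smallest farness is 7, for Chen, so Chen has the highest closeness.

Chen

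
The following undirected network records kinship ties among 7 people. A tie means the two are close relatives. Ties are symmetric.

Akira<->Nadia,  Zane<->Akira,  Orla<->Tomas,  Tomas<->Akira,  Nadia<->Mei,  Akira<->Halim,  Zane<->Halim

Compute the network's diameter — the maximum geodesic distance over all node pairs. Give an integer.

Eccentricity of each node (its greatest distance to any other): Akira:2, Halim:3, Mei:4, Nadia:3, Orla:4, Tomas:3, Zane:3.
The maximum eccentricity is 4, realized for instance by the pair Mei–Orla via Mei – Nadia – Akira – Tomas – Orla. So the diameter is 4.

4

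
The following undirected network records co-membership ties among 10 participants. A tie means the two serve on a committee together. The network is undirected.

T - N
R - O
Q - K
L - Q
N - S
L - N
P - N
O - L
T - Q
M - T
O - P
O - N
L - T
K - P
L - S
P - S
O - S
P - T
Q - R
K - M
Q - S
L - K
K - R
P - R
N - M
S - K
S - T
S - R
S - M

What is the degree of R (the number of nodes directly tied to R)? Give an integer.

R is directly tied to K, O, P, Q, and S. That is 5 neighbors, so the degree of R is 5.

5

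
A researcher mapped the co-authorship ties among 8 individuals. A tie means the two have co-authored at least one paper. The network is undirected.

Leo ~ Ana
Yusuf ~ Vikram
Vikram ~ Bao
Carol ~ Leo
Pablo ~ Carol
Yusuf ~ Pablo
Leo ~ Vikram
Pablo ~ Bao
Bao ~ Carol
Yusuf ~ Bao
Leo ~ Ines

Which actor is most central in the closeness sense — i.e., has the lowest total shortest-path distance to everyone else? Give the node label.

Farness (sum of distances to all others) for each node — Ana:16, Bao:12, Carol:11, Ines:16, Leo:10, Pablo:13, Vikram:11, Yusuf:13.
The smallest farness is 10, for Leo, so Leo has the highest closeness.

Leo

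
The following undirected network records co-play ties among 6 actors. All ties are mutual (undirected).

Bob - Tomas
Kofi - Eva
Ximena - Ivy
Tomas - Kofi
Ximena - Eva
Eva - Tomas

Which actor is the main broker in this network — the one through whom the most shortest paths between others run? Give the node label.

Unnormalized betweenness of each node: Bob:0, Eva:6, Ivy:0, Kofi:0, Tomas:4, Ximena:4.
Eva has the largest value, 6, making it the main broker — the node through which the most shortest paths run.

Eva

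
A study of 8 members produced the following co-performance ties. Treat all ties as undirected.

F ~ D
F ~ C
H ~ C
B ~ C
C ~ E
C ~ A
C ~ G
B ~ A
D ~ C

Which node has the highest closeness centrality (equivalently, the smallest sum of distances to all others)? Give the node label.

Farness (sum of distances to all others) for each node — A:12, B:12, C:7, D:12, E:13, F:12, G:13, H:13.
The smallest farness is 7, for C, so C has the highest closeness.

C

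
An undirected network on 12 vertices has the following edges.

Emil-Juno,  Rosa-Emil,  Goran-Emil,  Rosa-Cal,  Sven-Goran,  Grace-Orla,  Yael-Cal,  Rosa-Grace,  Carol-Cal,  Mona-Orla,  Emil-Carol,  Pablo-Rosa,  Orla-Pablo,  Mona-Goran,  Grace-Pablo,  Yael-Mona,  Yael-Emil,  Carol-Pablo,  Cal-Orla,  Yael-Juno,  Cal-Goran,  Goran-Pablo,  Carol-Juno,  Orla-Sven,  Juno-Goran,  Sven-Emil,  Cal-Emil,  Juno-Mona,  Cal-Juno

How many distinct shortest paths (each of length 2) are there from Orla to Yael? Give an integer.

The shortest distance is 2. The length-2 paths are: Orla–Cal–Yael; Orla–Mona–Yael.
That gives 2 distinct shortest paths.

2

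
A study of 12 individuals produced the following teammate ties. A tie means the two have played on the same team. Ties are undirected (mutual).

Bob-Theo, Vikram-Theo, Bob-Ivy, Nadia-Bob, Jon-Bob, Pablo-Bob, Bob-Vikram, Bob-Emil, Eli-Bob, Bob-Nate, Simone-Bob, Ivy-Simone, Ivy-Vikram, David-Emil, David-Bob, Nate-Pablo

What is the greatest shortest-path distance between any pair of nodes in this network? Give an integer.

Eccentricity of each node (its greatest distance to any other): Bob:1, David:2, Eli:2, Emil:2, Ivy:2, Jon:2, Nadia:2, Nate:2, Pablo:2, Simone:2, Theo:2, Vikram:2.
The maximum eccentricity is 2, realized for instance by the pair David–Ivy via David – Bob – Ivy. So the diameter is 2.

2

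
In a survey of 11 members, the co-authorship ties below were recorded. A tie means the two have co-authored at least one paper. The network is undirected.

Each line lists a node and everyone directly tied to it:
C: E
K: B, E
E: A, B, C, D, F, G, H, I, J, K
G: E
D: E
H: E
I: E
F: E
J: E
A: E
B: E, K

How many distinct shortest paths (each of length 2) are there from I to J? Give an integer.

The shortest distance is 2, and the only length-2 path is I–E–J. So there is exactly 1 shortest path.

1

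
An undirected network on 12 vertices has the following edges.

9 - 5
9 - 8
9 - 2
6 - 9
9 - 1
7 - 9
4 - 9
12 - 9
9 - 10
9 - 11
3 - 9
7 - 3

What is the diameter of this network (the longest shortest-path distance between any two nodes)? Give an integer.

Eccentricity of each node (its greatest distance to any other): 1:2, 2:2, 3:2, 4:2, 5:2, 6:2, 7:2, 8:2, 9:1, 10:2, 11:2, 12:2.
The maximum eccentricity is 2, realized for instance by the pair 11–8 via 11 – 9 – 8. So the diameter is 2.

2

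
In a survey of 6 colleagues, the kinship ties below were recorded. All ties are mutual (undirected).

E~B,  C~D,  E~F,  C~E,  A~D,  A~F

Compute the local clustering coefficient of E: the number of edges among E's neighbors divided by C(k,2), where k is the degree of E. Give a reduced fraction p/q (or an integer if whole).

0

E's neighbors: B, C, and F (k = 3).
Possible neighbor pairs: C(3,2) = 3. Edges among them: none → e = 0.
Clustering(E) = 0/3 = 0.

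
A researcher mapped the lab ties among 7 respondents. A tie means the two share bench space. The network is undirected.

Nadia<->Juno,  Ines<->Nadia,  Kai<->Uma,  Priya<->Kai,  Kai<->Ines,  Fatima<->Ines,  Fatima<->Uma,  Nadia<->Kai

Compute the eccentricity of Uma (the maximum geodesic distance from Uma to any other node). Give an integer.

Distances from Uma: Fatima:1, Ines:2, Juno:3, Kai:1, Nadia:2, Priya:2.
The largest is 3 (to Juno), so the eccentricity of Uma is 3.

3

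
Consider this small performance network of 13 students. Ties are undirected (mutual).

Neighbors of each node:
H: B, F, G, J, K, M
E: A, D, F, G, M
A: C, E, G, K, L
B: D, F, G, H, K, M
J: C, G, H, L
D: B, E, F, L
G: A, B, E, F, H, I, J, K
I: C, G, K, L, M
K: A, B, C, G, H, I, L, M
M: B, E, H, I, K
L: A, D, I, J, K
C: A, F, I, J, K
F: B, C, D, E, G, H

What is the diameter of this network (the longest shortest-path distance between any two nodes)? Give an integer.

2

Eccentricity of each node (its greatest distance to any other): A:2, B:2, C:2, D:2, E:2, F:2, G:2, H:2, I:2, J:2, K:2, L:2, M:2.
The maximum eccentricity is 2, realized for instance by the pair L–B via L – D – B. So the diameter is 2.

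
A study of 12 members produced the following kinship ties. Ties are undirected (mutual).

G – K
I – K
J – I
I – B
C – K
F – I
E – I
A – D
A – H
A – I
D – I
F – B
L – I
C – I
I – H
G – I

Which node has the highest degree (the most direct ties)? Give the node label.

Degrees — A:3, B:2, C:2, D:2, E:1, F:2, G:2, H:2, I:11, J:1, K:3, L:1.
The maximum is 11, attained only by I.

I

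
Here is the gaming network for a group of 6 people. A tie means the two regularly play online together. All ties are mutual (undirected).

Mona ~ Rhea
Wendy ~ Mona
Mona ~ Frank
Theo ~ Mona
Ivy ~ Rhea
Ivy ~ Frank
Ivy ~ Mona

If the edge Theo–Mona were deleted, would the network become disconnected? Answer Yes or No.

Yes

Without the Theo–Mona edge there is no alternate route between Theo and Mona, so the network disconnects. It is a bridge.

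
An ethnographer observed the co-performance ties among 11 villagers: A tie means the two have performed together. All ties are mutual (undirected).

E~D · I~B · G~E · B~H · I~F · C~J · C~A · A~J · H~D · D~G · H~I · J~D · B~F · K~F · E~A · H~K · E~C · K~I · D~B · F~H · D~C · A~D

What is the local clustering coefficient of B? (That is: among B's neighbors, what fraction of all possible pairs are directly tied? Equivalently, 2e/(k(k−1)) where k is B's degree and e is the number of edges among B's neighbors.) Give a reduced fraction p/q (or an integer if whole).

B's neighbors: D, F, H, and I (k = 4).
Possible neighbor pairs: C(4,2) = 6. Edges among them: D–H, F–H, F–I, H–I → e = 4.
Clustering(B) = 4/6 = 2/3.

2/3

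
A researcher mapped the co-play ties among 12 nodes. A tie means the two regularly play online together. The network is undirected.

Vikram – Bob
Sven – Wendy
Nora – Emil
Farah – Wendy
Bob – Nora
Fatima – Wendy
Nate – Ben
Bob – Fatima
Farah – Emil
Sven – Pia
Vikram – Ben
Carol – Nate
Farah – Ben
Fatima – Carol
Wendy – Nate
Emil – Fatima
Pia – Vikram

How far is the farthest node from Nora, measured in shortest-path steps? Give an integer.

Distances from Nora: Ben:3, Bob:1, Carol:3, Emil:1, Farah:2, Fatima:2, Nate:4, Pia:3, Sven:4, Vikram:2, Wendy:3.
The largest is 4 (to Nate and Sven), so the eccentricity of Nora is 4.

4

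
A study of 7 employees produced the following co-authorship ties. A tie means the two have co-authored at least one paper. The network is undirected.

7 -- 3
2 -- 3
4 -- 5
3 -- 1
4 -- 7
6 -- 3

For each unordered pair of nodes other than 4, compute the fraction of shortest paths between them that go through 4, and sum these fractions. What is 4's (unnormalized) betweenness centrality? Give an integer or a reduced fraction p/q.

5

Pairs whose geodesics pass through 4 — 5–3: 1; 5–1: 1; 5–2: 1; 5–7: 1; 5–6: 1.
All other pairs contribute 0.
Summing the contributions gives betweenness(4) = 5.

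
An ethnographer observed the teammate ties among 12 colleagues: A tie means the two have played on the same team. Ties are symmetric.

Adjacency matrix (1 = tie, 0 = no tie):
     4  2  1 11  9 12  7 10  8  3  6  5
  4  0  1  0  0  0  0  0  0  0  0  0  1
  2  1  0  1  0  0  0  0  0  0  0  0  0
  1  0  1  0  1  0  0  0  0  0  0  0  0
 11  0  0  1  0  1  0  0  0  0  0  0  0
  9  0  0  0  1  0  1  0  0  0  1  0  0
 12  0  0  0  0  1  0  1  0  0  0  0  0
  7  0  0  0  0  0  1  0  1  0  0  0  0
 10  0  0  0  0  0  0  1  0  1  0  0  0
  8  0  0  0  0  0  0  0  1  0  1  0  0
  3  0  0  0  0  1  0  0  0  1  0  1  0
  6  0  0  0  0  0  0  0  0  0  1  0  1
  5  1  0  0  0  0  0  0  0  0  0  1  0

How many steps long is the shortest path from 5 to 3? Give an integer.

2

One shortest route is 5 – 6 – 3, which uses 2 edges, and 5 and 3 are not directly tied, so nothing shorter exists. So d(5,3) = 2.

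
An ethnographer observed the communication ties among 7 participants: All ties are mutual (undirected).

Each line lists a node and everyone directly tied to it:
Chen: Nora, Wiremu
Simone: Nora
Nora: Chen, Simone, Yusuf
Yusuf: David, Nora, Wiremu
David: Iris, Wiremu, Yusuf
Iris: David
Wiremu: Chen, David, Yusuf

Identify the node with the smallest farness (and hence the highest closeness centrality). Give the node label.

Farness (sum of distances to all others) for each node — Chen:11, David:10, Iris:15, Nora:10, Simone:15, Wiremu:10, Yusuf:9.
The smallest farness is 9, for Yusuf, so Yusuf has the highest closeness.

Yusuf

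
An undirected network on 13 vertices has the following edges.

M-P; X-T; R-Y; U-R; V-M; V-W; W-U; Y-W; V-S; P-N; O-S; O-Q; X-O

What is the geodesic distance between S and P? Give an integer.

One shortest route is S – V – M – P, which uses 3 edges, and at distance 2 from S we only reach {M, Q, W, X}, which does not include P. So d(S,P) = 3.

3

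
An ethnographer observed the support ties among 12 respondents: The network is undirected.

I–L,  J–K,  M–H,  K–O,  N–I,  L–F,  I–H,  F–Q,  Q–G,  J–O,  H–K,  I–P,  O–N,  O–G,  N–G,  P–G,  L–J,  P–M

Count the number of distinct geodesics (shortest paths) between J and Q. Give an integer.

The shortest distance is 3. The length-3 paths are: J–O–G–Q; J–L–F–Q.
That gives 2 distinct shortest paths.

2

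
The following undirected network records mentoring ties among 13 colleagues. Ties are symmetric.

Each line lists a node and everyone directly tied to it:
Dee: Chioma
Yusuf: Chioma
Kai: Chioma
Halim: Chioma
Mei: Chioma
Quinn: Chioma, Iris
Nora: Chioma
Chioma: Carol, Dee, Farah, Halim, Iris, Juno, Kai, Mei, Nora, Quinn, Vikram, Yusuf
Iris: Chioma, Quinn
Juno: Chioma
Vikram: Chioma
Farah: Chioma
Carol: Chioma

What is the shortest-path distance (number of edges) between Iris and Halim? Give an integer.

2

One shortest route is Iris – Chioma – Halim, which uses 2 edges, and Iris and Halim are not directly tied, so nothing shorter exists. So d(Iris,Halim) = 2.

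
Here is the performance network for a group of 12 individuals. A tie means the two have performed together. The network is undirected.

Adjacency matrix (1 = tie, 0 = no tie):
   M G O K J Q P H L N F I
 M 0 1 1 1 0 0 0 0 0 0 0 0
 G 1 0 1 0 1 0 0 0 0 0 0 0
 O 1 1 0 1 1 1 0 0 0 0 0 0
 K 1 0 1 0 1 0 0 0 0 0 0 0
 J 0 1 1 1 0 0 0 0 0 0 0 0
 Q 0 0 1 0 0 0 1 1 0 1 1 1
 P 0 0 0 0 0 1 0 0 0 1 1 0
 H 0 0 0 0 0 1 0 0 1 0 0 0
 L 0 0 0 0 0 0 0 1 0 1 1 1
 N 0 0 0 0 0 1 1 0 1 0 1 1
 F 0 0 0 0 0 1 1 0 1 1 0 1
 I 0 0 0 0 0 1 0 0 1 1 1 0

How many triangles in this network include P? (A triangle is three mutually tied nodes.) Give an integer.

3

P's neighbors: F, N, and Q.
Neighbor pairs that are themselves tied: P–F–N; P–F–Q; P–N–Q. Each forms one triangle with P, for 3 in total.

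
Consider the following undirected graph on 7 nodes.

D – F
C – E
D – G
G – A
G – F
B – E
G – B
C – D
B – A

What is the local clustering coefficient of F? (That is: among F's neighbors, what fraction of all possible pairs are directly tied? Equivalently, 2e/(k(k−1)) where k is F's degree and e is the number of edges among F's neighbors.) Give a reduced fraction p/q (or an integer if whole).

1

F's neighbors: D and G (k = 2).
Possible neighbor pairs: C(2,2) = 1. Edges among them: D–G → e = 1.
Clustering(F) = 1/1.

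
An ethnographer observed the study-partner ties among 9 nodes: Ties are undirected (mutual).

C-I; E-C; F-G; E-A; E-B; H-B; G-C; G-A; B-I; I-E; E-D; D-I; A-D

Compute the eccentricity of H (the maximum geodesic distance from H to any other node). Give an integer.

5

Distances from H: A:3, B:1, C:3, D:3, E:2, F:5, G:4, I:2.
The largest is 5 (to F), so the eccentricity of H is 5.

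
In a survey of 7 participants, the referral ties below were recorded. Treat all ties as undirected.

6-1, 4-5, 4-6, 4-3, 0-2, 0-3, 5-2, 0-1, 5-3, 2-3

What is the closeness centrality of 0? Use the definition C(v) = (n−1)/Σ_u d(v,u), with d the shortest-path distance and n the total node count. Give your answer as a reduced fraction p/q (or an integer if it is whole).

2/3

Distances from 0: 1:1, 2:1, 3:1, 4:2, 5:2, 6:2. Sum = 9.
n = 7, so closeness = 6/9 = 2/3.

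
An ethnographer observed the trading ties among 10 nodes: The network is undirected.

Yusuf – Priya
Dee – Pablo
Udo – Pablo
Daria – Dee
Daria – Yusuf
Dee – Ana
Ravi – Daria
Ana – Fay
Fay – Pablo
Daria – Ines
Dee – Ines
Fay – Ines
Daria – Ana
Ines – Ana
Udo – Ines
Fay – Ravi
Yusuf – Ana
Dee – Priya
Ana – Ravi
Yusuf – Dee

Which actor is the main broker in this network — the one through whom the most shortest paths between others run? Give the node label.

Dee

Unnormalized betweenness of each node: Ana:29/6, Daria:8/3, Dee:107/12, Fay:8/3, Ines:71/12, Pablo:31/12, Priya:0, Ravi:1/3, Udo:1/3, Yusuf:7/4.
Dee has the largest value, 107/12, making it the main broker — the node through which the most shortest paths run.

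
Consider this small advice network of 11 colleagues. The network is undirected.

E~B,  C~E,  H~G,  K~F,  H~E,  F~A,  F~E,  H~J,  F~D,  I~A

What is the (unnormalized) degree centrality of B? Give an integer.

1

B is directly tied to E. That is 1 neighbor, so the degree of B is 1.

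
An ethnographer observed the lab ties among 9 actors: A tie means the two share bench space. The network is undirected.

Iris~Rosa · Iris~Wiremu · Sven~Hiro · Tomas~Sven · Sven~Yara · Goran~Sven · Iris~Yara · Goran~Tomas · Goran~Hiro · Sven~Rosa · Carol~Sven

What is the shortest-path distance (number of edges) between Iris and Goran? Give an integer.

One shortest route is Iris – Rosa – Sven – Goran, which uses 3 edges, and at distance 2 from Iris we only reach {Sven}, which does not include Goran. So d(Iris,Goran) = 3.

3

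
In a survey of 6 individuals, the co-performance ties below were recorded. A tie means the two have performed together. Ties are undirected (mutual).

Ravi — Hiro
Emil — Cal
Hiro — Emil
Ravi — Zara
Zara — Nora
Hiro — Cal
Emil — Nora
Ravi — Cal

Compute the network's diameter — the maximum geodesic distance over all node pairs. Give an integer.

2

Eccentricity of each node (its greatest distance to any other): Cal:2, Emil:2, Hiro:2, Nora:2, Ravi:2, Zara:2.
The maximum eccentricity is 2, realized for instance by the pair Nora–Ravi via Nora – Zara – Ravi. So the diameter is 2.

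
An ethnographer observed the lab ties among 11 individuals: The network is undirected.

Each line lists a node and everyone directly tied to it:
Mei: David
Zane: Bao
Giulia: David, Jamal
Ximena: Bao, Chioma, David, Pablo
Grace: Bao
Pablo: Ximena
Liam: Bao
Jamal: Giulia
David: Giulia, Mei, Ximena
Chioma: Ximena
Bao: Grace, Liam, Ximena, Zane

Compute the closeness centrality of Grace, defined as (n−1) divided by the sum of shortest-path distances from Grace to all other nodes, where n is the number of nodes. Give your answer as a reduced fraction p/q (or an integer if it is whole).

Distances from Grace: Bao:1, Chioma:3, David:3, Giulia:4, Jamal:5, Liam:2, Mei:4, Pablo:3, Ximena:2, Zane:2. Sum = 29.
n = 11, so closeness = 10/29.

10/29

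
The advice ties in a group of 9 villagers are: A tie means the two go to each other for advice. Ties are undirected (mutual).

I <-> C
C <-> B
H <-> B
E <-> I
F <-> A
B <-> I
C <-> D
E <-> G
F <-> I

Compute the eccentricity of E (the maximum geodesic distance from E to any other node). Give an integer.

Distances from E: A:3, B:2, C:2, D:3, F:2, G:1, H:3, I:1.
The largest is 3 (to D, H, and A), so the eccentricity of E is 3.

3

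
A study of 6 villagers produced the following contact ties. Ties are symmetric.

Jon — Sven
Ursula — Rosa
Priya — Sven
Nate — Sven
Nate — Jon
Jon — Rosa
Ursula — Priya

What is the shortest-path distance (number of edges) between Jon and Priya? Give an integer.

One shortest route is Jon – Sven – Priya, which uses 2 edges, and Jon and Priya are not directly tied, so nothing shorter exists. So d(Jon,Priya) = 2.

2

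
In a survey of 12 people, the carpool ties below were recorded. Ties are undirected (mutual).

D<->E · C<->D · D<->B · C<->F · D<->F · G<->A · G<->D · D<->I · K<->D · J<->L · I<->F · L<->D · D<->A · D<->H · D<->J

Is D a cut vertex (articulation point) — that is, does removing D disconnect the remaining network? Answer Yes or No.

Yes

Removing D leaves {A and G} with no path to {K}, so the network splits into 7 components. D is a cut vertex.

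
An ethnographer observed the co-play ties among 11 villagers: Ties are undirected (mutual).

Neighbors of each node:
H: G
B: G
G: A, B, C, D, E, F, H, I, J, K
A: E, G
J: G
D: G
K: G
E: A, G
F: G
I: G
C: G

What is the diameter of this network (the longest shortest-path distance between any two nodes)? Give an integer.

2

Eccentricity of each node (its greatest distance to any other): A:2, B:2, C:2, D:2, E:2, F:2, G:1, H:2, I:2, J:2, K:2.
The maximum eccentricity is 2, realized for instance by the pair F–I via F – G – I. So the diameter is 2.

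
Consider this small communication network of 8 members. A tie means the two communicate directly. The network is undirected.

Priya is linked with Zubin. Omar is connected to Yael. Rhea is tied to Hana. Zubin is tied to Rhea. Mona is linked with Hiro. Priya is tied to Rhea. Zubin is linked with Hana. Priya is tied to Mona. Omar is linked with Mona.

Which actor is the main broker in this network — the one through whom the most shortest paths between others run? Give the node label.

Unnormalized betweenness of each node: Hana:0, Hiro:0, Mona:14, Omar:6, Priya:12, Rhea:5/2, Yael:0, Zubin:5/2.
Mona has the largest value, 14, making it the main broker — the node through which the most shortest paths run.

Mona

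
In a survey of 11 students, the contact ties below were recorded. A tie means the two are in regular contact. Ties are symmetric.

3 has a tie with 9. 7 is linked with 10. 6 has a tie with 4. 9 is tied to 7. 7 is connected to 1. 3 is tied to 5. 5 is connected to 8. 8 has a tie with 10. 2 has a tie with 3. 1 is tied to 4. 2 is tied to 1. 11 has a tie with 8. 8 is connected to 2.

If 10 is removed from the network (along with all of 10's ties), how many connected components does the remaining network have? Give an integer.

1

10's neighbors (7 and 8) remain reachable from one another through other ties, so the rest of the network stays in one piece.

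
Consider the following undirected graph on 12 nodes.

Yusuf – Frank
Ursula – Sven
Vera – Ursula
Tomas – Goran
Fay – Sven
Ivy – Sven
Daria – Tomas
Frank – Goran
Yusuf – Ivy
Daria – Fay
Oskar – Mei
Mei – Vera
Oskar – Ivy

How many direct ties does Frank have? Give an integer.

Frank is directly tied to Goran and Yusuf. That is 2 neighbors, so the degree of Frank is 2.

2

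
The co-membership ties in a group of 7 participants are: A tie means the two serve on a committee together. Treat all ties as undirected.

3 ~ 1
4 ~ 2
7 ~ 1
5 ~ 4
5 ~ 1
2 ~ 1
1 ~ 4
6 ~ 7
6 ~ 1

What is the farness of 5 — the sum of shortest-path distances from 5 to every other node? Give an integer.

10

Distances from 5: 1:1, 2:2, 3:2, 4:1, 6:2, 7:2.
Sum = 1 + 2 + 2 + 1 + 2 + 2 = 10.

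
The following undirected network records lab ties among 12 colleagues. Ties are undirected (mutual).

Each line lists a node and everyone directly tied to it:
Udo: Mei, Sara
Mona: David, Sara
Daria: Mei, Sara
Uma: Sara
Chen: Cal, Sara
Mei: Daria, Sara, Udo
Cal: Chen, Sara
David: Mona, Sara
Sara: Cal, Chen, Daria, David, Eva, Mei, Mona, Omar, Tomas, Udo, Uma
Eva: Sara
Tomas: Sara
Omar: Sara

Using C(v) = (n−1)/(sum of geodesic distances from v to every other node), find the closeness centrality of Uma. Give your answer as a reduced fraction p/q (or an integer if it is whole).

Distances from Uma: Cal:2, Chen:2, Daria:2, David:2, Eva:2, Mei:2, Mona:2, Omar:2, Sara:1, Tomas:2, Udo:2. Sum = 21.
n = 12, so closeness = 11/21.

11/21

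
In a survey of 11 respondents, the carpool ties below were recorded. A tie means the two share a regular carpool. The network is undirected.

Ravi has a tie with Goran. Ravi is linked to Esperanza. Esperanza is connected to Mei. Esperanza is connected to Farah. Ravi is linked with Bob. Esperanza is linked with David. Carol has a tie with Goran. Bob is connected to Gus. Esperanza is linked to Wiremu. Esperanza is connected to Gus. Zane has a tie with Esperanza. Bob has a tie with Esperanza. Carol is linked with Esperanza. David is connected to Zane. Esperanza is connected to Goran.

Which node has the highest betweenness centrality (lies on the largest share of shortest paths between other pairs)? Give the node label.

Esperanza

Unnormalized betweenness of each node: Bob:1/2, Carol:0, David:0, Esperanza:77/2, Farah:0, Goran:1/2, Gus:0, Mei:0, Ravi:1/2, Wiremu:0, Zane:0.
Esperanza has the largest value, 77/2, making it the main broker — the node through which the most shortest paths run.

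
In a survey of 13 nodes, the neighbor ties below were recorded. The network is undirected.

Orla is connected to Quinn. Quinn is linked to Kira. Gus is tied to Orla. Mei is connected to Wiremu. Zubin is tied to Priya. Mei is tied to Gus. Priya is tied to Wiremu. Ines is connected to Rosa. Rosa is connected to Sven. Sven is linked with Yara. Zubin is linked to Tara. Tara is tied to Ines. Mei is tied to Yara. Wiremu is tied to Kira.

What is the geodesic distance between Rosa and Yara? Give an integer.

2

One shortest route is Rosa – Sven – Yara, which uses 2 edges, and Rosa and Yara are not directly tied, so nothing shorter exists. So d(Rosa,Yara) = 2.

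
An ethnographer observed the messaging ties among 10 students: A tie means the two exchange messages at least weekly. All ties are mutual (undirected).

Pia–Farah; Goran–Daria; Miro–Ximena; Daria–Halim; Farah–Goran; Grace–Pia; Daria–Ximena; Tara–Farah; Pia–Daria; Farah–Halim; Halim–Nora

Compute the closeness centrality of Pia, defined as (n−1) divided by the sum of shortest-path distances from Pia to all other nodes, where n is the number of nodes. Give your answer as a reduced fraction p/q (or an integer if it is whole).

9/17

Distances from Pia: Daria:1, Farah:1, Goran:2, Grace:1, Halim:2, Miro:3, Nora:3, Tara:2, Ximena:2. Sum = 17.
n = 10, so closeness = 9/17.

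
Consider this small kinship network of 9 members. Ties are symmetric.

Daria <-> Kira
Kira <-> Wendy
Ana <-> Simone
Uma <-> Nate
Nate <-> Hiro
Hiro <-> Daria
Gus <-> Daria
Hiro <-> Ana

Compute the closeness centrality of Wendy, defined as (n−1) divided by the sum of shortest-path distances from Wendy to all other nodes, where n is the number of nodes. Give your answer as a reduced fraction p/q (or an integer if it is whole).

Distances from Wendy: Ana:4, Daria:2, Gus:3, Hiro:3, Kira:1, Nate:4, Simone:5, Uma:5. Sum = 27.
n = 9, so closeness = 8/27.

8/27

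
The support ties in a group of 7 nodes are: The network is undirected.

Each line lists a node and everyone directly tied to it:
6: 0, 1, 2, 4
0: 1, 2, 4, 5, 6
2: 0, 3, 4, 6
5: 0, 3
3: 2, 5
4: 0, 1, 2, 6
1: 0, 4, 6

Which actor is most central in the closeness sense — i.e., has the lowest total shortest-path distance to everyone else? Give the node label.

Farness (sum of distances to all others) for each node — 0:7, 1:10, 2:8, 3:11, 4:8, 5:10, 6:8.
The smallest farness is 7, for 0, so 0 has the highest closeness.

0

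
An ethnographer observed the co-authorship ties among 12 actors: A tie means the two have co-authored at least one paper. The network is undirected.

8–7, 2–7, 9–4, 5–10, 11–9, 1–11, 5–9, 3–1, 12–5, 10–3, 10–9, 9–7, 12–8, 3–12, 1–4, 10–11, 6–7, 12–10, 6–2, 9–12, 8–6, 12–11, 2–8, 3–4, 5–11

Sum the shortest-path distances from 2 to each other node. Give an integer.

Distances from 2: 1:4, 3:3, 4:3, 5:3, 6:1, 7:1, 8:1, 9:2, 10:3, 11:3, 12:2.
Sum = 4 + 3 + 3 + 3 + 1 + 1 + 1 + 2 + 3 + 3 + 2 = 26.

26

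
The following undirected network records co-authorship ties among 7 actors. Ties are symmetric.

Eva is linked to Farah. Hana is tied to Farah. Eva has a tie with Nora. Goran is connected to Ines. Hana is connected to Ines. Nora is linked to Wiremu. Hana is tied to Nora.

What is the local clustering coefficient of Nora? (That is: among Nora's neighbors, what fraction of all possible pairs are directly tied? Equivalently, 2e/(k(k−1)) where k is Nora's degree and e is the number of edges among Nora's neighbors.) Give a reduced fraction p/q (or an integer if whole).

0

Nora's neighbors: Eva, Hana, and Wiremu (k = 3).
Possible neighbor pairs: C(3,2) = 3. Edges among them: none → e = 0.
Clustering(Nora) = 0/3 = 0.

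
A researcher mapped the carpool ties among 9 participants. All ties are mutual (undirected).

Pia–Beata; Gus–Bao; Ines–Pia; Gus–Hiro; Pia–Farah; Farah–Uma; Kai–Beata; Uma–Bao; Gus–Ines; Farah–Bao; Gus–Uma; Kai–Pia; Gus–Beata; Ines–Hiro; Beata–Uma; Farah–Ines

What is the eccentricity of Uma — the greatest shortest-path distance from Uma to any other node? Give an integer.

2

Distances from Uma: Bao:1, Beata:1, Farah:1, Gus:1, Hiro:2, Ines:2, Kai:2, Pia:2.
The largest is 2 (to Ines, Hiro, Pia, and Kai), so the eccentricity of Uma is 2.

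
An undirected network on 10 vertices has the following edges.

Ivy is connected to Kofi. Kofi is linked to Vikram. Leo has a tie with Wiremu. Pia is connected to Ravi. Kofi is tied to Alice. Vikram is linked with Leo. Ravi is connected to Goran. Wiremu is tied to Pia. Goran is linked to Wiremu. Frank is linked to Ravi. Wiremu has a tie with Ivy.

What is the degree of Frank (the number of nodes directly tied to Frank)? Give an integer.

Frank is directly tied to Ravi. That is 1 neighbor, so the degree of Frank is 1.

1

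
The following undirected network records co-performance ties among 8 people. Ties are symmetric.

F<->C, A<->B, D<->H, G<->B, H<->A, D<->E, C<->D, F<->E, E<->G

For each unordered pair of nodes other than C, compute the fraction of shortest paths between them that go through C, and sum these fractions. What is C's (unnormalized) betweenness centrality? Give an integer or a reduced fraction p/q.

4/3

Pairs whose geodesics pass through C — F–A: 1/3; F–H: 1/2; F–D: 1/2.
All other pairs contribute 0.
Summing the contributions gives betweenness(C) = 4/3.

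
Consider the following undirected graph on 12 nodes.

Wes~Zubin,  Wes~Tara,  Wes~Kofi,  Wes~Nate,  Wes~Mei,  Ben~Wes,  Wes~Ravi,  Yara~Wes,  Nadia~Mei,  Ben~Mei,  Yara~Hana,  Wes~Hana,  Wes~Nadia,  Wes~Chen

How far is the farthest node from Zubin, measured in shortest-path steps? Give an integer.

2

Distances from Zubin: Ben:2, Chen:2, Hana:2, Kofi:2, Mei:2, Nadia:2, Nate:2, Ravi:2, Tara:2, Wes:1, Yara:2.
The largest is 2 (to Nate, Kofi, Nadia, Chen, Hana, Mei, Ravi, Tara, Yara, and Ben), so the eccentricity of Zubin is 2.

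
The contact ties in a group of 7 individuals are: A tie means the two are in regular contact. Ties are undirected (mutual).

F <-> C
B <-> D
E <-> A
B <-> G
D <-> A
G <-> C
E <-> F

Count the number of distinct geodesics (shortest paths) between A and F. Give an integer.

1

The shortest distance is 2, and the only length-2 path is A–E–F. So there is exactly 1 shortest path.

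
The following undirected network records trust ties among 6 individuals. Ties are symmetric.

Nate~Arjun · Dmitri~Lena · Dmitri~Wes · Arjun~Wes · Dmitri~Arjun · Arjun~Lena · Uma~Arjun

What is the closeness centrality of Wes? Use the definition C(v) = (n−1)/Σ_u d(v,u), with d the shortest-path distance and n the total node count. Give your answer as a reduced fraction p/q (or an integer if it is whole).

Distances from Wes: Arjun:1, Dmitri:1, Lena:2, Nate:2, Uma:2. Sum = 8.
n = 6, so closeness = 5/8.

5/8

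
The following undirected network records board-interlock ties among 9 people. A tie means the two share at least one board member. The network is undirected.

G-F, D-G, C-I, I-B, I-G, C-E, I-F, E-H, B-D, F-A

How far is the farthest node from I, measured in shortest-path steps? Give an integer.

Distances from I: A:2, B:1, C:1, D:2, E:2, F:1, G:1, H:3.
The largest is 3 (to H), so the eccentricity of I is 3.

3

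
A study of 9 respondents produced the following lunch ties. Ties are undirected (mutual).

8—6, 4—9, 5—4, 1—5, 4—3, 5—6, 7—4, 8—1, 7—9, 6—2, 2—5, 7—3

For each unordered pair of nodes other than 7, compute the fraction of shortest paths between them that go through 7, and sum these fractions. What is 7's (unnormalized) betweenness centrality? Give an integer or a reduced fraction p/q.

Pairs whose geodesics pass through 7 — 9–3: 1/2.
All other pairs contribute 0.
Summing the contributions gives betweenness(7) = 1/2.

1/2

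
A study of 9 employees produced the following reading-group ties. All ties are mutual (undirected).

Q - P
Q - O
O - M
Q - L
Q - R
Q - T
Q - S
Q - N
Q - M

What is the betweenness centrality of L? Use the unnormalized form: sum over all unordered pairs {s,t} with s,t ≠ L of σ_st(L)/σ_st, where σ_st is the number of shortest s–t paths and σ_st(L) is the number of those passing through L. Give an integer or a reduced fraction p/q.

0

No shortest path between any pair of other nodes passes through L.
Summing the contributions gives betweenness(L) = 0.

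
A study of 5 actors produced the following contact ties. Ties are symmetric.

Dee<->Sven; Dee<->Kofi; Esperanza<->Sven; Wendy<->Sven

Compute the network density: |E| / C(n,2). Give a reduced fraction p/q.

There are 4 edges and 5 nodes, so the maximum possible is C(5,2) = 10.
Density = 4/10 = 2/5.

2/5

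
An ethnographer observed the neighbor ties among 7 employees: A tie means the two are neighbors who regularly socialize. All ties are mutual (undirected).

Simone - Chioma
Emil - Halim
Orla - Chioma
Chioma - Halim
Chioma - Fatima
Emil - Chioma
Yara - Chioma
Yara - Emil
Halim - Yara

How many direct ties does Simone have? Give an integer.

Simone is directly tied to Chioma. That is 1 neighbor, so the degree of Simone is 1.

1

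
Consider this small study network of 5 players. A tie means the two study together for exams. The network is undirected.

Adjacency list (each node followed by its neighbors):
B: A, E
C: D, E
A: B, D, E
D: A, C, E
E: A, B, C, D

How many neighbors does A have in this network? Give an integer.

3

A is directly tied to B, D, and E. That is 3 neighbors, so the degree of A is 3.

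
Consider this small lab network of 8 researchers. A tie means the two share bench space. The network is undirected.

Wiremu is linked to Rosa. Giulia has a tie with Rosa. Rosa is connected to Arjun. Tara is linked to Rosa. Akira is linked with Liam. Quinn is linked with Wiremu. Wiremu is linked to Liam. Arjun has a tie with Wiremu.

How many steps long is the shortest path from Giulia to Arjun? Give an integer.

2

One shortest route is Giulia – Rosa – Arjun, which uses 2 edges, and Giulia and Arjun are not directly tied, so nothing shorter exists. So d(Giulia,Arjun) = 2.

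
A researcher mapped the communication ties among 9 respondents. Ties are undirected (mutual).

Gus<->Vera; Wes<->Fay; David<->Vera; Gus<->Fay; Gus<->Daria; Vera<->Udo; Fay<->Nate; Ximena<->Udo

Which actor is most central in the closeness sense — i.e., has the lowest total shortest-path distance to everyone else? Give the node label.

Farness (sum of distances to all others) for each node — Daria:21, David:22, Fay:17, Gus:14, Nate:24, Udo:20, Vera:15, Wes:24, Ximena:27.
The smallest farness is 14, for Gus, so Gus has the highest closeness.

Gus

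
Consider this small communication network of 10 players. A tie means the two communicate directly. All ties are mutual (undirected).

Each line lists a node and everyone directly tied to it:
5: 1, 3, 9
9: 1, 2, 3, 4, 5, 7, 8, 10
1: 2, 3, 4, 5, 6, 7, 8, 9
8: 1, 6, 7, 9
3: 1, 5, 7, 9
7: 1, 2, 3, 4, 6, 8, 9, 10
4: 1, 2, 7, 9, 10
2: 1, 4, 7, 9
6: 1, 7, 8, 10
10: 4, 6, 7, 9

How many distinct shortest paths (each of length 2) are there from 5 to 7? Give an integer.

The shortest distance is 2. The length-2 paths are: 5–3–7; 5–1–7; 5–9–7.
That gives 3 distinct shortest paths.

3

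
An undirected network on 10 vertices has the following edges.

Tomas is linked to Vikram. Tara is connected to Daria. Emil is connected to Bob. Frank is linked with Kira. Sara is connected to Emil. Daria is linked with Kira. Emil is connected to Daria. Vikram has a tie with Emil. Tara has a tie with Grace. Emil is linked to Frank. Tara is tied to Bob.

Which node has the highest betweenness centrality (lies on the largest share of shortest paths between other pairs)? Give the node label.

Emil

Unnormalized betweenness of each node: Bob:14/3, Daria:10, Emil:24, Frank:7/3, Grace:0, Kira:7/6, Sara:0, Tara:53/6, Tomas:0, Vikram:8.
Emil has the largest value, 24, making it the main broker — the node through which the most shortest paths run.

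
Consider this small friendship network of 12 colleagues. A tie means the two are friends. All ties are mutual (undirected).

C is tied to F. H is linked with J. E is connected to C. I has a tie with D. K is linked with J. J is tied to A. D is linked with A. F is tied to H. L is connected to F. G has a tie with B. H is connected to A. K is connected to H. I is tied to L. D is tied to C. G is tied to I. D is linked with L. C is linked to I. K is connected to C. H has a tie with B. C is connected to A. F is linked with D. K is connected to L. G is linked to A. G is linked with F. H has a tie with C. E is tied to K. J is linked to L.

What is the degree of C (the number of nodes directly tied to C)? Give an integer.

7

C is directly tied to A, D, E, F, H, I, and K. That is 7 neighbors, so the degree of C is 7.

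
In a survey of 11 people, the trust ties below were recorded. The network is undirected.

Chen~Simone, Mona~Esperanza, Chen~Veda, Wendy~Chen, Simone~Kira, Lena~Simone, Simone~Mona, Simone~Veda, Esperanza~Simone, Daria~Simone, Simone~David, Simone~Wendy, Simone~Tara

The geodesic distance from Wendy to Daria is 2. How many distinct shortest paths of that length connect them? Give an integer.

The shortest distance is 2, and the only length-2 path is Wendy–Simone–Daria. So there is exactly 1 shortest path.

1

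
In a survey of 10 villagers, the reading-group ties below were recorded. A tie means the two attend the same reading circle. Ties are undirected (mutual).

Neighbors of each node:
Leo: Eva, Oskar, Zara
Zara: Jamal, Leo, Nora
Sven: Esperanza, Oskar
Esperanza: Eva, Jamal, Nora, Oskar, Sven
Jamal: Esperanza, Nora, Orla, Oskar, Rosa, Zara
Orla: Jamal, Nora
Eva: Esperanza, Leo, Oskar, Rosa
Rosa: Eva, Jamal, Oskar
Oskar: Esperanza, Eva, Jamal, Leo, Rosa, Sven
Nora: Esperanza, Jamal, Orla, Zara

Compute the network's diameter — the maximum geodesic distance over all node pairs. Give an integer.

Eccentricity of each node (its greatest distance to any other): Esperanza:2, Eva:3, Jamal:2, Leo:3, Nora:2, Orla:3, Oskar:2, Rosa:2, Sven:3, Zara:3.
The maximum eccentricity is 3, realized for instance by the pair Sven–Orla via Sven – Esperanza – Jamal – Orla. So the diameter is 3.

3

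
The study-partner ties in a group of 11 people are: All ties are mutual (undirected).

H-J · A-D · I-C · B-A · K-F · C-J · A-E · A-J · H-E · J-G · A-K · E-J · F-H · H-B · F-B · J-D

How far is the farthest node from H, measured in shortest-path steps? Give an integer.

3

Distances from H: A:2, B:1, C:2, D:2, E:1, F:1, G:2, I:3, J:1, K:2.
The largest is 3 (to I), so the eccentricity of H is 3.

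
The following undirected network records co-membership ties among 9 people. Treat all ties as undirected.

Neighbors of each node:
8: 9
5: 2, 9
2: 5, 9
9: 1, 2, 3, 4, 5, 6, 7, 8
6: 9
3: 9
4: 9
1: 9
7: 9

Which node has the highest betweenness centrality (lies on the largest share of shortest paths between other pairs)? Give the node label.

9

Unnormalized betweenness of each node: 1:0, 2:0, 3:0, 4:0, 5:0, 6:0, 7:0, 8:0, 9:27.
9 has the largest value, 27, making it the main broker — the node through which the most shortest paths run.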